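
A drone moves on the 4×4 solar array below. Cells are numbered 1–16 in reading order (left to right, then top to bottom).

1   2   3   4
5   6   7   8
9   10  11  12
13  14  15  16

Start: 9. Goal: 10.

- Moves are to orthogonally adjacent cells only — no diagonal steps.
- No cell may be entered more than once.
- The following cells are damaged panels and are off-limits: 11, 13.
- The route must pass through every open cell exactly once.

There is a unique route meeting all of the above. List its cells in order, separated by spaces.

Need to visit all 14 open cells exactly once, starting at 9 and ending at 10.
Cell 4 has only two open neighbours (8 and 3), so the path must pass straight through it: one of those is the cell it's entered from and the other is where it exits.
Route from 9: 2× up (reaching 1), right to 2, down to 6, right to 7, up to 3, right to 4, 3× down (reaching 16), 2× left (reaching 14), up to 10 — 13 moves in all.
Check: all 14 open cells covered.

9 5 1 2 6 7 3 4 8 12 16 15 14 10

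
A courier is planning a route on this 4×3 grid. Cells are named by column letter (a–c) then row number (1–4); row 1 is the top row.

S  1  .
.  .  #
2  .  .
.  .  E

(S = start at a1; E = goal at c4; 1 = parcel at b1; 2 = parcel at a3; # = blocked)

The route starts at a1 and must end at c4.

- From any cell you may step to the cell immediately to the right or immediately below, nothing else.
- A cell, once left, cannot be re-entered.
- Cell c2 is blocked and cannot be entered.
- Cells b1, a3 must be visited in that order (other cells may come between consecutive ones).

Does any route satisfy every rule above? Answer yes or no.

a3 lies to the left of b1, so going from b1 to a3 would need a leftward move — but moves only go right/down, so b1 cannot be visited before a3.

no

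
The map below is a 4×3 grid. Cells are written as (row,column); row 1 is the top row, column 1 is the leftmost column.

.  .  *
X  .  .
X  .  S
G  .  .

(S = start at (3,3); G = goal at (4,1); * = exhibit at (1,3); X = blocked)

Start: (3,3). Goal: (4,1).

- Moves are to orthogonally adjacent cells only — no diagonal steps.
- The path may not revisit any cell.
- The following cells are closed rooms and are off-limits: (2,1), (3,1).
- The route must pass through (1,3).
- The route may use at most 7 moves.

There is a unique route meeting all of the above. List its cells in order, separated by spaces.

The budget equals the shortest possible length, so every move has to be on a shortest route through the required cells.
Route from (3,3): up 2 to (1,3), left 1 to (1,2), down 3 to (4,2), left 1 to (4,1) — 7 moves in all.
Check: all required cells visited; 7 ≤ 7 moves.

(3,3) (2,3) (1,3) (1,2) (2,2) (3,2) (4,2) (4,1)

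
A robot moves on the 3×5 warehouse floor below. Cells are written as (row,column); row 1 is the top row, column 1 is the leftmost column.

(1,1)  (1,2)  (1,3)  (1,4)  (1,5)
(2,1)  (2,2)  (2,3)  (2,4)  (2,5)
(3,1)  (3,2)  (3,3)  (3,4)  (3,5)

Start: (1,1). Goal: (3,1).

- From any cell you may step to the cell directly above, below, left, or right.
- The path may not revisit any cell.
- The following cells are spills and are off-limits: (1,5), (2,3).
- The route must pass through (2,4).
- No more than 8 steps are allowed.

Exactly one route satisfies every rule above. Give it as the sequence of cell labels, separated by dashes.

Any route must reach (2,4) and still end at (3,1) within 8 moves, so the order of the required stops is forced.
Route from (1,1): 3× right (reaching (1,4)), 2× down (reaching (3,4)), 3× left (reaching (3,1)) — 8 moves in all.
Check: all required cells visited; 8 ≤ 8 moves.

(1,1) - (1,2) - (1,3) - (1,4) - (2,4) - (3,4) - (3,3) - (3,2) - (3,1)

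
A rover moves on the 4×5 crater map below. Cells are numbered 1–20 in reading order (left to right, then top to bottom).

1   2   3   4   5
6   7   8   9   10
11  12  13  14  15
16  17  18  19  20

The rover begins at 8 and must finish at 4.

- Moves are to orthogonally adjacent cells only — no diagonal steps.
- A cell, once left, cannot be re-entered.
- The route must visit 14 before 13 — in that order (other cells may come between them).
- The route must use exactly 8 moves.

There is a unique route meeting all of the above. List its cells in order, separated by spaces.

The waypoints must appear in the order 14, 13, with no cell reused.
Route from 8: right to 9, down to 14, 2× left (reaching 12), 2× up (reaching 2), 2× right (reaching 4) — 8 moves in all.
Check: order respected (14 at step 2, 13 at step 3); 8 moves as required.

8 9 14 13 12 7 2 3 4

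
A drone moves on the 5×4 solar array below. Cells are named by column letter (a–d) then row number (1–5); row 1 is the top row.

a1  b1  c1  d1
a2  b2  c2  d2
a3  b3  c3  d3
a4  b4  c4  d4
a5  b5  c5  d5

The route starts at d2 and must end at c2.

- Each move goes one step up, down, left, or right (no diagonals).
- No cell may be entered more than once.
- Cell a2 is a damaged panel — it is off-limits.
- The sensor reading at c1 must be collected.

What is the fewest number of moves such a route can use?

Any route passes through c1 somewhere between d2 and c2. Summing Manhattan distances along the two legs (d2 → c1 → c2) gives a lower bound of 2 + 1 = 3 moves.
A route of 3 moves achieves this: d2 → d1 → c1 → c2.
Since 3 matches the lower bound, it is optimal.

3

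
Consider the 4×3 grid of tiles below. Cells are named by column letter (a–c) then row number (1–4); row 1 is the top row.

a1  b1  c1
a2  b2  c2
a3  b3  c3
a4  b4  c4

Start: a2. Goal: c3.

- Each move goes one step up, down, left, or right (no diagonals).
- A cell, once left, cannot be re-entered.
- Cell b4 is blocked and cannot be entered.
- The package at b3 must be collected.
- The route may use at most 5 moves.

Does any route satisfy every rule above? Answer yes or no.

yes

One route that works: a2 → a3 → b3 → c3.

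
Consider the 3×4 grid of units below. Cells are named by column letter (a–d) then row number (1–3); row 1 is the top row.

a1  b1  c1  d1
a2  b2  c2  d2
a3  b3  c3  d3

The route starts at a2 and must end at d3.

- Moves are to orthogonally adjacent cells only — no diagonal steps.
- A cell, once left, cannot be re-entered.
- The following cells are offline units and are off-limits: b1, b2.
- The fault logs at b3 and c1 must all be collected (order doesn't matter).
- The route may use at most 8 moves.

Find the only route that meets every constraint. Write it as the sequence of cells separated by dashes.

a2 - a3 - b3 - c3 - c2 - c1 - d1 - d2 - d3

The 8-move cap with required stops at b3, c1 leaves no slack for detours.
Route from a2: down to a3, 2× right (reaching c3), 2× up (reaching c1), right to d1, 2× down (reaching d3) — 8 moves in all.
Check: all required cells visited; 8 ≤ 8 moves.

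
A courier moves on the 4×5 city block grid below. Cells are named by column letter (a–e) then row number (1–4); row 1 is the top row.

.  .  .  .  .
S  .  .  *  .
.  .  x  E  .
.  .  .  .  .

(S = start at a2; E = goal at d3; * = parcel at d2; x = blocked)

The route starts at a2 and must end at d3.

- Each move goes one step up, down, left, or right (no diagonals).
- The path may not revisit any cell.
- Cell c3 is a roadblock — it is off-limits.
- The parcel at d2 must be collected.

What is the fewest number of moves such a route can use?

4

Any route passes through d2 somewhere between a2 and d3. Summing Manhattan distances along the two legs (a2 → d2 → d3) gives a lower bound of 3 + 1 = 4 moves.
A route of 4 moves achieves this: a2 → b2 → c2 → d2 → d3.
Since 4 matches the lower bound, it is optimal.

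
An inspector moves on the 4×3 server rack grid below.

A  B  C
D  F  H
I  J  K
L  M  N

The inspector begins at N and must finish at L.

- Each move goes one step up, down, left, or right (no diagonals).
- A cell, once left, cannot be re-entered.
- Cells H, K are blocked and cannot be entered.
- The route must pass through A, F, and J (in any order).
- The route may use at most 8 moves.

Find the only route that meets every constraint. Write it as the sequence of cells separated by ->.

N -> M -> J -> F -> B -> A -> D -> I -> L

The budget equals the shortest possible length, so every move has to be on a shortest route through the required cells.
Route from N: left 1 to M, up 3 to B, left 1 to A, down 3 to L — 8 moves in all.
Check: all required cells visited; 8 ≤ 8 moves.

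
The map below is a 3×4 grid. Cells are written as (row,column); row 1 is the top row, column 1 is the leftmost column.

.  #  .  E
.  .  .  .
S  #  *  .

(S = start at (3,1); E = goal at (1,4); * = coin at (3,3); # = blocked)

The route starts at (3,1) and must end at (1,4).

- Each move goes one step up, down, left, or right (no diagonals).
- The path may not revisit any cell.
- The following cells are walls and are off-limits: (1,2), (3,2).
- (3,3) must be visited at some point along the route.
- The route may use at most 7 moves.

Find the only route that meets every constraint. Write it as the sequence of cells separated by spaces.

(3,1) (2,1) (2,2) (2,3) (3,3) (3,4) (2,4) (1,4)

The 7-move cap with required stops at (3,3) leaves no slack for detours.
Route from (3,1): up 1 to (2,1), right 2 to (2,3), down 1 to (3,3), right 1 to (3,4), up 2 to (1,4) — 7 moves in all.
Check: all required cells visited; 7 ≤ 7 moves.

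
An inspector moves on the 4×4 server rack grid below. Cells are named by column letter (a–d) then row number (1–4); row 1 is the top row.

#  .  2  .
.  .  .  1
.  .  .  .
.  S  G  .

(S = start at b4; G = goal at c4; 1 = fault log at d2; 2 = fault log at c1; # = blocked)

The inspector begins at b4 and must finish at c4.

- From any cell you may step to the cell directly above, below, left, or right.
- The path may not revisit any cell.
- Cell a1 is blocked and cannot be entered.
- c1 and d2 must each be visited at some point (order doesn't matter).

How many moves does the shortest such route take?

Any route passes through c1 and d2 in some order between b4 and c4. Summing Manhattan distances along each leg and taking the cheapest ordering (b4 → d2 → c1 → c4) gives a lower bound of 4 + 2 + 3 = 9 moves.
A route of 9 moves achieves this: b4 → b3 → b2 → b1 → c1 → c2 → d2 → d3 → d4 → c4.
Since 9 matches the lower bound, it is optimal.

9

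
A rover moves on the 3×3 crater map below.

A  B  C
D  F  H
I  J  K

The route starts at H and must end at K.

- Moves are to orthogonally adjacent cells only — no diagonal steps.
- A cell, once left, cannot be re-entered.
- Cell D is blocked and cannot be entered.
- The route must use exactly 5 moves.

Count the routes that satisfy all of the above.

1

Need simple routes of exactly 5 moves from H to K (Manhattan distance 1, so 2 moves are spent on a detour and 2 undoing it).
Enumerating: H C B F J K.
That gives 1 route.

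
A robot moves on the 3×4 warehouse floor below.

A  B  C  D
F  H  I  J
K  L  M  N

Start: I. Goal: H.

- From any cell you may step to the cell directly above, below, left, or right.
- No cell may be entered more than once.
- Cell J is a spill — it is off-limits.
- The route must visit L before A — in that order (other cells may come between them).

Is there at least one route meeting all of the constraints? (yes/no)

yes

One route that works: I → M → L → K → F → A → B → H.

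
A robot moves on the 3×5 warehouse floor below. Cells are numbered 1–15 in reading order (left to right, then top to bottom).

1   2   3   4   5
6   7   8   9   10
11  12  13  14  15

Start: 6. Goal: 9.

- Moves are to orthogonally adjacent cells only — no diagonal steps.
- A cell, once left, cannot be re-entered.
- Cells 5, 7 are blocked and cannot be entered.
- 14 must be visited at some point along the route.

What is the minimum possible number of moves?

Any route passes through 14 somewhere between 6 and 9. Summing Manhattan distances along the two legs (6 → 14 → 9) gives a lower bound of 4 + 1 = 5 moves.
A route of 5 moves achieves this: 6 → 11 → 12 → 13 → 14 → 9.
Since 5 matches the lower bound, it is optimal.

5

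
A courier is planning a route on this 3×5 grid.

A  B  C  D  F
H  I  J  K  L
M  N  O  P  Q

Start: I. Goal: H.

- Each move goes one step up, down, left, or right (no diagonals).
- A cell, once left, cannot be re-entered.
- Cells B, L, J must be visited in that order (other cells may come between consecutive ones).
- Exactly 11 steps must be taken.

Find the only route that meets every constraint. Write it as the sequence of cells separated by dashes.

The waypoints must appear in the order B, L, J, with no cell reused.
Route from I: up to B, 3× right (reaching F), down to L, 2× left (reaching J), down to O, 2× left (reaching M), up to H — 11 moves in all.
Check: order respected (B at step 1, L at step 5, J at step 7); 11 moves as required.

I - B - C - D - F - L - K - J - O - N - M - H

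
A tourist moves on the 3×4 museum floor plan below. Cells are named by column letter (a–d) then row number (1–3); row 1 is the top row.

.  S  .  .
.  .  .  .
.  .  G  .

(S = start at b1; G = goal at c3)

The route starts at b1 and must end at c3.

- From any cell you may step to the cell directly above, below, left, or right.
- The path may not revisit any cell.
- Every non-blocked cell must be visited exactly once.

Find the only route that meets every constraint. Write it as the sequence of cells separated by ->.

Need to visit all 12 open cells exactly once, starting at b1 and ending at c3.
Cell d3 has only two open neighbours (d2 and c3), so the path must pass straight through it: one of those is the cell it's entered from and the other is where it exits.
Route from b1: left 1 to a1, down 2 to a3, right 1 to b3, up 1 to b2, right 1 to c2, up 1 to c1, right 1 to d1, down 2 to d3, left 1 to c3 — 11 moves in all.
Check: all 12 open cells covered.

b1 -> a1 -> a2 -> a3 -> b3 -> b2 -> c2 -> c1 -> d1 -> d2 -> d3 -> c3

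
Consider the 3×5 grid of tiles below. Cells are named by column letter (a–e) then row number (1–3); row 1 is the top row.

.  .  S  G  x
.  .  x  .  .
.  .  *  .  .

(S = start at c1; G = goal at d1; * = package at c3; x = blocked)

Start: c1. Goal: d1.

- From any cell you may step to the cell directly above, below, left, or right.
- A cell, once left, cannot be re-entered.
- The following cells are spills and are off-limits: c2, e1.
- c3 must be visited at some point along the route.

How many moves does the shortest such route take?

Any route passes through c3 somewhere between c1 and d1. Summing Manhattan distances along the two legs (c1 → c3 → d1) gives a lower bound of 2 + 3 = 5 moves.
That bound ignores the blocked cells. Measuring each leg by the fewest moves that actually steer around them (c1→c3: 4; c3→d1: 3) raises the lower bound to 7.
A route of 7 moves exists: c1 → b1 → b2 → b3 → c3 → d3 → d2 → d1.
Since 7 matches that lower bound, it is optimal.

7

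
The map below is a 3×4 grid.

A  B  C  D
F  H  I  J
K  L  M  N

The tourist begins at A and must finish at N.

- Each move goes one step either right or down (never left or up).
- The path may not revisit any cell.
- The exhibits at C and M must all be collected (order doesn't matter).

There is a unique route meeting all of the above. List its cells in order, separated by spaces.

A B C I M N

Moves only go right or down, so the column and row indices never decrease.
Route from A: 2× right (reaching C), 2× down (reaching M), right to N — 5 moves in all.
Check: all required cells visited.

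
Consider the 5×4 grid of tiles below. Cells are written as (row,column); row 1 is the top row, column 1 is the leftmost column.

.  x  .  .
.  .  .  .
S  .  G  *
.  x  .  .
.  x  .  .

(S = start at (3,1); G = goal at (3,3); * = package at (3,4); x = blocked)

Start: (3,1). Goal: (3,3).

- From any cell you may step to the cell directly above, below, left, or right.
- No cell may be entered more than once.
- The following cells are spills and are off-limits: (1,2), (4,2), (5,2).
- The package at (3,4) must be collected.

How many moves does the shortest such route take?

6

Any route passes through (3,4) somewhere between (3,1) and (3,3). Summing Manhattan distances along the two legs ((3,1) → (3,4) → (3,3)) gives a lower bound of 3 + 1 = 4 moves.
The shortest route satisfying every rule uses 6 moves: (3,1) → (2,1) → (2,2) → (2,3) → (2,4) → (3,4) → (3,3).
The bound of 4 isn't tight here; checking systematically, no route of length 4 through 5 satisfies every constraint, so 6 is the minimum.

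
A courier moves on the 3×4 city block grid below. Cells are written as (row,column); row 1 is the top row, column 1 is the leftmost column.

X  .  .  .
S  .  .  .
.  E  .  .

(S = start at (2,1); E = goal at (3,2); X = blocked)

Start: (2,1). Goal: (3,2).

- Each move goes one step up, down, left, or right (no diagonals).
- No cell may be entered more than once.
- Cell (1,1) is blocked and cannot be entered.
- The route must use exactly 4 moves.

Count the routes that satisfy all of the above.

Need simple routes of exactly 4 moves from (2,1) to (3,2) (Manhattan distance 2, so 1 moves are spent on a detour and 1 undoing it).
Enumerating: (2,1) (2,2) (2,3) (3,3) (3,2).
That gives 1 route.

1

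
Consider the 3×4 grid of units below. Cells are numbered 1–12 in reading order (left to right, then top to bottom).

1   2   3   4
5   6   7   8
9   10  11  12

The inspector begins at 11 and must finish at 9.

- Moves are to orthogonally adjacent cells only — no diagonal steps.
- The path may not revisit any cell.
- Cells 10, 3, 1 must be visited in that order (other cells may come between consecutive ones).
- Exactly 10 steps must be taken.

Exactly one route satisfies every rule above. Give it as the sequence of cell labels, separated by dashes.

11 - 10 - 6 - 7 - 8 - 4 - 3 - 2 - 1 - 5 - 9

The waypoints must appear in the order 10, 3, 1, with no cell reused.
Route from 11: left 1 to 10, up 1 to 6, right 2 to 8, up 1 to 4, left 3 to 1, down 2 to 9 — 10 moves in all.
Check: order respected (10 at step 1, 3 at step 6, 1 at step 8); 10 moves as required.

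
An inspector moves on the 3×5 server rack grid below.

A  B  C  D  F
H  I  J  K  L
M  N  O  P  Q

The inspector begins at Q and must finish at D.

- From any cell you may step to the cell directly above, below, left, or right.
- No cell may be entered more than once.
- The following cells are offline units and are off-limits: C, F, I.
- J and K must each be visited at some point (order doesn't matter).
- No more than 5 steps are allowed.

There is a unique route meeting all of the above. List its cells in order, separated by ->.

Any route must reach J and K and still end at D within 5 moves, so the order of the required stops is forced.
Route from Q: left 2 to O, up 1 to J, right 1 to K, up 1 to D — 5 moves in all.
Check: all required cells visited; 5 ≤ 5 moves.

Q -> P -> O -> J -> K -> D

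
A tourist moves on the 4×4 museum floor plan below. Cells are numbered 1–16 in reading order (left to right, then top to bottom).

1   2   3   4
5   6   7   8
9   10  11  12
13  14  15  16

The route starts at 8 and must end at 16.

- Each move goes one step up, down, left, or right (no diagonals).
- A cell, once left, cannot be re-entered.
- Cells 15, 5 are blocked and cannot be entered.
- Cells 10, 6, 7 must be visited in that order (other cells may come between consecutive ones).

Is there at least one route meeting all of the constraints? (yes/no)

no

Ignoring the required order, 3 revisit-free routes from 8 to 16 pass through all of 10, 6, and 7; the waypoint orders that occur are 7 → 6 → 10 (3) — never 10 → 6 → 7.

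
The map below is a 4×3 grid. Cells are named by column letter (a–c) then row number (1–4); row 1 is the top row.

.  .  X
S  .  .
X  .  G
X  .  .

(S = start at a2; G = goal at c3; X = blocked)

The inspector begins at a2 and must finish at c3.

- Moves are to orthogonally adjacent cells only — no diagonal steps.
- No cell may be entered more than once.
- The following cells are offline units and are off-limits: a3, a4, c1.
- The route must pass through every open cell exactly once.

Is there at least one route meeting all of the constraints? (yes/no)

no

Colour the cells like a checkerboard: each orthogonal step flips colour, so a Hamiltonian route alternates colours. Here there are 4 cells of one colour and 5 of the other, with start on the opposite colour to the goal — the counts and endpoints can't be arranged into an alternating sequence of length 9, so no Hamiltonian route exists.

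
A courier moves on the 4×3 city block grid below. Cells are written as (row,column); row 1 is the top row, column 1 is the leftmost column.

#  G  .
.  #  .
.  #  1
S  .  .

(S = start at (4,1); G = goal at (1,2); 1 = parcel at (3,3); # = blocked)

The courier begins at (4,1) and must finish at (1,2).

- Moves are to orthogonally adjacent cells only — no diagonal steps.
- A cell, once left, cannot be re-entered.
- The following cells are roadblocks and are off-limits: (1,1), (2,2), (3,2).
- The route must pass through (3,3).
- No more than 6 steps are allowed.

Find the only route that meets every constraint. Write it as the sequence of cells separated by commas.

The budget equals the shortest possible length, so every move has to be on a shortest route through the required cells.
Route from (4,1): 2× right (reaching (4,3)), 3× up (reaching (1,3)), left to (1,2) — 6 moves in all.
Check: all required cells visited; 6 ≤ 6 moves.

(4,1), (4,2), (4,3), (3,3), (2,3), (1,3), (1,2)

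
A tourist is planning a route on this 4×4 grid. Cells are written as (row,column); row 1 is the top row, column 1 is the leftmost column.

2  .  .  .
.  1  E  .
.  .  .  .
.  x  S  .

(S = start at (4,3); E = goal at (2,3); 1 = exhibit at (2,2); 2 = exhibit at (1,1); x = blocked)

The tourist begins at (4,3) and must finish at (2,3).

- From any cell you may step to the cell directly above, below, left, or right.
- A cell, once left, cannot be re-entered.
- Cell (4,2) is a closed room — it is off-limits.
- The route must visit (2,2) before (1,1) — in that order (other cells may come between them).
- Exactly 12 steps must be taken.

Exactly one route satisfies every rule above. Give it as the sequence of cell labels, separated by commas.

(4,3), (4,4), (3,4), (3,3), (3,2), (2,2), (2,1), (1,1), (1,2), (1,3), (1,4), (2,4), (2,3)

The waypoints must appear in the order (2,2), (1,1), with no cell reused.
Route from (4,3): right 1 to (4,4), up 1 to (3,4), left 2 to (3,2), up 1 to (2,2), left 1 to (2,1), up 1 to (1,1), right 3 to (1,4), down 1 to (2,4), left 1 to (2,3) — 12 moves in all.
Check: order respected (1 at step 5, 2 at step 7); 12 moves as required.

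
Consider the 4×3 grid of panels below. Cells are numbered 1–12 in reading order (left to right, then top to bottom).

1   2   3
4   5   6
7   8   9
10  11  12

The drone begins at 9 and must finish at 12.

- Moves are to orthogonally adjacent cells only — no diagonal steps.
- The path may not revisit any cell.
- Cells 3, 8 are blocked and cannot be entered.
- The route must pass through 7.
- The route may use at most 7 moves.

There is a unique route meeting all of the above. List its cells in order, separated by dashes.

Any route must reach 7 and still end at 12 within 7 moves, so the order of the required stops is forced.
Route from 9: up 1 to 6, left 2 to 4, down 2 to 10, right 2 to 12 — 7 moves in all.
Check: all required cells visited; 7 ≤ 7 moves.

9 - 6 - 5 - 4 - 7 - 10 - 11 - 12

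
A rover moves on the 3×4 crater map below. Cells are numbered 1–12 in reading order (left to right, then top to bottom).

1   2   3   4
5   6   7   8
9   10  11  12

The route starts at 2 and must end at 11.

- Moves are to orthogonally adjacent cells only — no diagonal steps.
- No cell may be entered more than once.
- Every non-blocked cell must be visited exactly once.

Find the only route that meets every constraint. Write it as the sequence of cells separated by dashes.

Need to visit all 12 open cells exactly once, starting at 2 and ending at 11.
Route from 2: left to 1, 2× down (reaching 9), right to 10, up to 6, right to 7, up to 3, right to 4, 2× down (reaching 12), left to 11 — 11 moves in all.
Check: all 12 open cells covered.

2 - 1 - 5 - 9 - 10 - 6 - 7 - 3 - 4 - 8 - 12 - 11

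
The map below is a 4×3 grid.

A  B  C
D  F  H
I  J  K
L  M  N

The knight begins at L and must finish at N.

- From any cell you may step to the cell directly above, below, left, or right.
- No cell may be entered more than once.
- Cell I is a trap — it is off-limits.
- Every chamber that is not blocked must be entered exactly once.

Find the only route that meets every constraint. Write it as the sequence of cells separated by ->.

L -> M -> J -> F -> D -> A -> B -> C -> H -> K -> N

Need to visit all 11 open cells exactly once, starting at L and ending at N.
Cell A has only two open neighbours (D and B), so the path must pass straight through it: one of those is the cell it's entered from and the other is where it exits.
Route from L: right 1 to M, up 2 to F, left 1 to D, up 1 to A, right 2 to C, down 3 to N — 10 moves in all.
Check: all 11 open cells covered.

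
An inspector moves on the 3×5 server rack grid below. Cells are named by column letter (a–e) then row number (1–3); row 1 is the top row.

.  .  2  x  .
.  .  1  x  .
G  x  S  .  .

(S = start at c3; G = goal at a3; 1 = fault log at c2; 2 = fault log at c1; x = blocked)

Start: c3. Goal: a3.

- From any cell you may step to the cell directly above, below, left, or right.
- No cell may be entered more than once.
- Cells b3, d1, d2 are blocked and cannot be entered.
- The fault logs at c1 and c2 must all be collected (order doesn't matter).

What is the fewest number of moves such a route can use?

6

Any route passes through c1 and c2 in some order between c3 and a3. Summing Manhattan distances along each leg and taking the cheapest ordering (c3 → c2 → c1 → a3) gives a lower bound of 1 + 1 + 4 = 6 moves.
A route of 6 moves achieves this: c3 → c2 → c1 → b1 → b2 → a2 → a3.
Since 6 matches the lower bound, it is optimal.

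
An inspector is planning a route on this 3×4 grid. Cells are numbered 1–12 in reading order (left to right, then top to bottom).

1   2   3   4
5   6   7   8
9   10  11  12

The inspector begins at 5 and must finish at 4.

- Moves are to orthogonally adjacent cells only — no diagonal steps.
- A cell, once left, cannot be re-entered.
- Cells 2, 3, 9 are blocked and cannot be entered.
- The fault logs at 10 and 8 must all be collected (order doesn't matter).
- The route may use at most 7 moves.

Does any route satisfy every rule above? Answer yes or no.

yes

One route that works: 5 → 6 → 10 → 11 → 7 → 8 → 4.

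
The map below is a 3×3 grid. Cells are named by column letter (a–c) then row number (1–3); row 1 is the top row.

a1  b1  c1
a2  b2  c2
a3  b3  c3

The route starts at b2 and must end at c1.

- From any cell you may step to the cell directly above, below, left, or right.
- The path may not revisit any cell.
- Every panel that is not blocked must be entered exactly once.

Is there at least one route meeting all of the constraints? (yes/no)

yes

One route that works: b2 → b1 → a1 → a2 → a3 → b3 → c3 → c2 → c1.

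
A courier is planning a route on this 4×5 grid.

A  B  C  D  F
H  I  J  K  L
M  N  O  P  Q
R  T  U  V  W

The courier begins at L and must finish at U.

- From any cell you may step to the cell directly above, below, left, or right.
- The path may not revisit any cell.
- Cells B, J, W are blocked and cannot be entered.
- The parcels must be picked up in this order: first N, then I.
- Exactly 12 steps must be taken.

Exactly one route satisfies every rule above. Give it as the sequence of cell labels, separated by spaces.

The waypoints must appear in the order N, I, with no cell reused.
Route from L: up 1 to F, left 1 to D, down 2 to P, left 2 to N, up 1 to I, left 1 to H, down 2 to R, right 2 to U — 12 moves in all.
Check: order respected (N at step 6, I at step 7); 12 moves as required.

L F D K P O N I H M R T U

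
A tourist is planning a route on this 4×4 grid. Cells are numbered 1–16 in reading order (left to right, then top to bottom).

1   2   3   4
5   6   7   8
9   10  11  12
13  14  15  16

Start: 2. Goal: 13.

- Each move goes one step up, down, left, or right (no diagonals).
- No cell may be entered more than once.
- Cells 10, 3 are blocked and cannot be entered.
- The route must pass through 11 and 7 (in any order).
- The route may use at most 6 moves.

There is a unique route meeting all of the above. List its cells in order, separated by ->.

2 -> 6 -> 7 -> 11 -> 15 -> 14 -> 13

The budget equals the shortest possible length, so every move has to be on a shortest route through the required cells.
Route from 2: down to 6, right to 7, 2× down (reaching 15), 2× left (reaching 13) — 6 moves in all.
Check: all required cells visited; 6 ≤ 6 moves.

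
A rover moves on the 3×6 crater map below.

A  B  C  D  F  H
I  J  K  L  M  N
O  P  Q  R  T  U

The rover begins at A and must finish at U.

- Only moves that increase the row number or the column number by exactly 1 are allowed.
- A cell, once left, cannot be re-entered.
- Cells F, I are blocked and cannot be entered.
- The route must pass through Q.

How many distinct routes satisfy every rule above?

A right/down-only route from A to U makes exactly 2 down-moves and 5 right-moves in some order.
With no other constraints that would be C(7,2) = 21 routes.
Split at Q and multiply the segment counts (each segment already excludes blocked cells): A→Q: 3; Q→U: 1; product = 3.
That gives 3 routes.

3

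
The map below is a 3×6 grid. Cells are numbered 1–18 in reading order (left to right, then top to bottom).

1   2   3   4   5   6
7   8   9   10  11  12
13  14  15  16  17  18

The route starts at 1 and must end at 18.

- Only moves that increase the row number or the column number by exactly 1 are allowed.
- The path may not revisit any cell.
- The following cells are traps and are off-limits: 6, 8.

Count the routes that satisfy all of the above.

A right/down-only route from 1 to 18 makes exactly 2 down-moves and 5 right-moves in some order.
With no other constraints that would be C(7,2) = 21 routes.
Subtract routes through each blocked cell (inclusion–exclusion for overlaps): − through 6: 1 − through 8: 10 → 10.
That gives 10 routes.

10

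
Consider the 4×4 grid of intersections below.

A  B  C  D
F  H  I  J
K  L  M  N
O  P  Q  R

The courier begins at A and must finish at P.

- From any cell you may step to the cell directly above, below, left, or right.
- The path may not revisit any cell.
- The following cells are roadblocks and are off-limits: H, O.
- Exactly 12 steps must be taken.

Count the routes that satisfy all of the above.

1

Need simple routes of exactly 12 moves from A to P (Manhattan distance 4, so 4 moves are spent on a detour and 4 undoing it).
Enumerating: A F K L M I C D J N R Q P.
That gives 1 route.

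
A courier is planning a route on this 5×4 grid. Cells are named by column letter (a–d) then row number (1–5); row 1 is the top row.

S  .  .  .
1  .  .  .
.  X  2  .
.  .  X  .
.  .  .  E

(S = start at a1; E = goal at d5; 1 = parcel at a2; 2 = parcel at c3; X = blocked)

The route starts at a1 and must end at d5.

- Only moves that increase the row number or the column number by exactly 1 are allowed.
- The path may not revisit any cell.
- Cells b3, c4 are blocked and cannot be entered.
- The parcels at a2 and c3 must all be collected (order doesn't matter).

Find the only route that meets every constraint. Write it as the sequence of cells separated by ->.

a1 -> a2 -> b2 -> c2 -> c3 -> d3 -> d4 -> d5

Moves only go right or down, so the column and row indices never decrease.
Route from a1: down 1 to a2, right 2 to c2, down 1 to c3, right 1 to d3, down 2 to d5 — 7 moves in all.
Check: all required cells visited.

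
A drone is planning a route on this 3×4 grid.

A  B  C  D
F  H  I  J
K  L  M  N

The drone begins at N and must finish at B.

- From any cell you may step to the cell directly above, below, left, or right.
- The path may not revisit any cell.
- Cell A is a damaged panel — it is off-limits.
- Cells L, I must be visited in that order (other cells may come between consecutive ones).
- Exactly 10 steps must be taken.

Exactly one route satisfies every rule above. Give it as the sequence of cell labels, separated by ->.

The waypoints must appear in the order L, I, with no cell reused.
Route from N: left 3 to K, up 1 to F, right 3 to J, up 1 to D, left 2 to B — 10 moves in all.
Check: order respected (L at step 2, I at step 6); 10 moves as required.

N -> M -> L -> K -> F -> H -> I -> J -> D -> C -> B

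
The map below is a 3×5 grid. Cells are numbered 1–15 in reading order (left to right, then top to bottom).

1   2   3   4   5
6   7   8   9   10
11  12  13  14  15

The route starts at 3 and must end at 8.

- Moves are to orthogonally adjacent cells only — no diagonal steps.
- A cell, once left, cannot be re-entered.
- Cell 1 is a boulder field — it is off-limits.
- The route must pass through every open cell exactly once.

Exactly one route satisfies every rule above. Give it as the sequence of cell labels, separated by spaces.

3 2 7 6 11 12 13 14 15 10 5 4 9 8

Need to visit all 14 open cells exactly once, starting at 3 and ending at 8.
Route from 3: left to 2, down to 7, left to 6, down to 11, 4× right (reaching 15), 2× up (reaching 5), left to 4, down to 9, left to 8 — 13 moves in all.
Check: all 14 open cells covered.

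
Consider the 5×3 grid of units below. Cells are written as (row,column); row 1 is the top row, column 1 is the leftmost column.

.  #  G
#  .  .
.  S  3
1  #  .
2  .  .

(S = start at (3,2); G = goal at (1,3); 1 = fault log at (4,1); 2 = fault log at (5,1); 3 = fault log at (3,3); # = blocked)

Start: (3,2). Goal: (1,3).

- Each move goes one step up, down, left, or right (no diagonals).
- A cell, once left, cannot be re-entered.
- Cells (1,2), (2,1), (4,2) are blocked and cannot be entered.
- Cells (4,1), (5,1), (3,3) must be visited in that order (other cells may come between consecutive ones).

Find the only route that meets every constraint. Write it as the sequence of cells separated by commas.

The waypoints must appear in the order (4,1), (5,1), (3,3), with no cell reused.
Route from (3,2): left 1 to (3,1), down 2 to (5,1), right 2 to (5,3), up 4 to (1,3) — 9 moves in all.
Check: order respected (1 at step 2, 2 at step 3, 3 at step 7).

(3,2), (3,1), (4,1), (5,1), (5,2), (5,3), (4,3), (3,3), (2,3), (1,3)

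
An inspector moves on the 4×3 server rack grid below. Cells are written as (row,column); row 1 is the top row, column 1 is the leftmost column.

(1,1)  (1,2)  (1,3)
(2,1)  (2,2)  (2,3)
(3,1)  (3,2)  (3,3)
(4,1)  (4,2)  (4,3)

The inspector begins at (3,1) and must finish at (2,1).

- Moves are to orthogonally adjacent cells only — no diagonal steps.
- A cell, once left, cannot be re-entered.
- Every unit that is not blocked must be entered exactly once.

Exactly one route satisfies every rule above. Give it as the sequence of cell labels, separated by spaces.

(3,1) (4,1) (4,2) (4,3) (3,3) (3,2) (2,2) (2,3) (1,3) (1,2) (1,1) (2,1)

Need to visit all 12 open cells exactly once, starting at (3,1) and ending at (2,1).
Cell (4,3) has only two open neighbours ((3,3) and (4,2)), so the path must pass straight through it: one of those is the cell it's entered from and the other is where it exits.
Route from (3,1): down 1 to (4,1), right 2 to (4,3), up 1 to (3,3), left 1 to (3,2), up 1 to (2,2), right 1 to (2,3), up 1 to (1,3), left 2 to (1,1), down 1 to (2,1) — 11 moves in all.
Check: all 12 open cells covered.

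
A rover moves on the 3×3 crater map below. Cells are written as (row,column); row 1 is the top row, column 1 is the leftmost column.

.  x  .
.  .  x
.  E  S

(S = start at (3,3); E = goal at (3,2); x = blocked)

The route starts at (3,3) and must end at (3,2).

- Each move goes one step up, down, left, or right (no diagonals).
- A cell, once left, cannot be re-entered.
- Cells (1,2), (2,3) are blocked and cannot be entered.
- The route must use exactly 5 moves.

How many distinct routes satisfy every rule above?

Need simple routes of exactly 5 moves from (3,3) to (3,2) (Manhattan distance 1, so 2 moves are spent on a detour and 2 undoing it).
No route satisfies every constraint, so the count is 0.

0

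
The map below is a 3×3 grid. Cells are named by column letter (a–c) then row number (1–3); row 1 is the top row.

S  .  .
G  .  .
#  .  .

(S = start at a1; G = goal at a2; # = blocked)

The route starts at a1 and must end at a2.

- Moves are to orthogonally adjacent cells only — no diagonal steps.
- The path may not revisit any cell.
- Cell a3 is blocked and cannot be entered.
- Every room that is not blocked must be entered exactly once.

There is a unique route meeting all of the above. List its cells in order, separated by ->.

a1 -> b1 -> c1 -> c2 -> c3 -> b3 -> b2 -> a2

Need to visit all 8 open cells exactly once, starting at a1 and ending at a2.
Cell b3 has only two open neighbours (b2 and c3), so the path must pass straight through it: one of those is the cell it's entered from and the other is where it exits.
Route from a1: right 2 to c1, down 2 to c3, left 1 to b3, up 1 to b2, left 1 to a2 — 7 moves in all.
Check: all 8 open cells covered.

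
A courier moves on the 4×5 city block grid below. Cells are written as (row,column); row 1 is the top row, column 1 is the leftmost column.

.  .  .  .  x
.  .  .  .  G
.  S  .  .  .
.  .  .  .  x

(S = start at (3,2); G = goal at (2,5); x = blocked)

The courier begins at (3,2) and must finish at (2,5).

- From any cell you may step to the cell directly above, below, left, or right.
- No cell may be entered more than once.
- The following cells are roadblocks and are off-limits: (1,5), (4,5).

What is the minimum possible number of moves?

4

The Manhattan distance from (3,2) to (2,5) is |3−2| + |2−5| = 4, so at least 4 moves are needed.
A route of 4 moves achieves this: (3,2) → (2,2) → (2,3) → (2,4) → (2,5).
Since 4 matches the lower bound, it is optimal.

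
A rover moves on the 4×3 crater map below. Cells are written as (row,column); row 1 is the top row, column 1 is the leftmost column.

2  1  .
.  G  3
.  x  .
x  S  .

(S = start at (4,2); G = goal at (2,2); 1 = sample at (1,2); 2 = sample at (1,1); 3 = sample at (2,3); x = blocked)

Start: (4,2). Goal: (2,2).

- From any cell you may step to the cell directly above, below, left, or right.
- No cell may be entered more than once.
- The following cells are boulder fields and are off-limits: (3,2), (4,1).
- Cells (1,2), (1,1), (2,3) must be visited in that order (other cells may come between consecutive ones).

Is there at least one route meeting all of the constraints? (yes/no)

Ignoring the required order, 1 revisit-free route from (4,2) to (2,2) passes through all of (1,2), (1,1), and (2,3); the waypoint orders that occur are (2,3) → (1,2) → (1,1) (1) — never (1,2) → (1,1) → (2,3).

no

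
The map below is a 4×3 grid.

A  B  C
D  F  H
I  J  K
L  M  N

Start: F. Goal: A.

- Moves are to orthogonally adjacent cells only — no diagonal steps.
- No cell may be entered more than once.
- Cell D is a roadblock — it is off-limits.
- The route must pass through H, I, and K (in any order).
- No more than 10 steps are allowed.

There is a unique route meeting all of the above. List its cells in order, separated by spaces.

F J I L M N K H C B A

The budget equals the shortest possible length, so every move has to be on a shortest route through the required cells.
Route from F: down 1 to J, left 1 to I, down 1 to L, right 2 to N, up 3 to C, left 2 to A — 10 moves in all.
Check: all required cells visited; 10 ≤ 10 moves.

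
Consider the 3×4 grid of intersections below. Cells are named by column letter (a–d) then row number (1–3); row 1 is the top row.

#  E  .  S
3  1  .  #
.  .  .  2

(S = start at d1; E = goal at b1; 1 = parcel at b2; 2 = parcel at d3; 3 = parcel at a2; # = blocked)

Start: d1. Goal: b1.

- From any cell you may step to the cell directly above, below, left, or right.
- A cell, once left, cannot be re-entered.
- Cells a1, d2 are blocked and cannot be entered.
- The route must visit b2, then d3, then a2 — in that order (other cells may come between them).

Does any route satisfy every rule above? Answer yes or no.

d3 must be visited but has only one open neighbour (c3), and it is neither the start nor the goal — the route would have to enter and leave through c3, re-entering it.

no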